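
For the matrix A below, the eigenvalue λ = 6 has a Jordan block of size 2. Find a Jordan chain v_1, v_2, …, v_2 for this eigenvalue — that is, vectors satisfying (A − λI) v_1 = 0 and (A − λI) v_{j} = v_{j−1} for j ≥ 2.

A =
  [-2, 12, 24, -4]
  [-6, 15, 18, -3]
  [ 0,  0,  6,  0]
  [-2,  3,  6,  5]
A Jordan chain for λ = 6 of length 2:
v_1 = (-8, -6, 0, -2)ᵀ
v_2 = (1, 0, 0, 0)ᵀ

Let N = A − (6)·I. We want v_2 with N^2 v_2 = 0 but N^1 v_2 ≠ 0; then v_{j-1} := N · v_j for j = 2, …, 2.

Pick v_2 = (1, 0, 0, 0)ᵀ.
Then v_1 = N · v_2 = (-8, -6, 0, -2)ᵀ.

Sanity check: (A − (6)·I) v_1 = (0, 0, 0, 0)ᵀ = 0. ✓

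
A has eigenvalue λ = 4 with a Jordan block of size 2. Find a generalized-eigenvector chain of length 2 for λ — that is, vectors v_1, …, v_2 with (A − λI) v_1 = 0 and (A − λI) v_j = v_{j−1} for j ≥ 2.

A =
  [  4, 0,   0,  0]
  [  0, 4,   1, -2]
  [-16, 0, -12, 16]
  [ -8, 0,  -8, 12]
A Jordan chain for λ = 4 of length 2:
v_1 = (0, -1, 0, 0)ᵀ
v_2 = (1, 0, -1, 0)ᵀ

Let N = A − (4)·I. We want v_2 with N^2 v_2 = 0 but N^1 v_2 ≠ 0; then v_{j-1} := N · v_j for j = 2, …, 2.

Pick v_2 = (1, 0, -1, 0)ᵀ.
Then v_1 = N · v_2 = (0, -1, 0, 0)ᵀ.

Sanity check: (A − (4)·I) v_1 = (0, 0, 0, 0)ᵀ = 0. ✓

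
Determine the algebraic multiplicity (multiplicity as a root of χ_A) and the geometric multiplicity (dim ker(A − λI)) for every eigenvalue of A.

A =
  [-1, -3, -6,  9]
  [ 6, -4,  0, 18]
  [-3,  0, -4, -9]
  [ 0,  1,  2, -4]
λ = -4: alg = 3, geom = 2; λ = -1: alg = 1, geom = 1

Step 1 — factor the characteristic polynomial to read off the algebraic multiplicities:
  χ_A(x) = (x + 1)*(x + 4)^3

Step 2 — compute geometric multiplicities via the rank-nullity identity g(λ) = n − rank(A − λI):
  rank(A − (-4)·I) = 2, so dim ker(A − (-4)·I) = n − 2 = 2
  rank(A − (-1)·I) = 3, so dim ker(A − (-1)·I) = n − 3 = 1

Summary:
  λ = -4: algebraic multiplicity = 3, geometric multiplicity = 2
  λ = -1: algebraic multiplicity = 1, geometric multiplicity = 1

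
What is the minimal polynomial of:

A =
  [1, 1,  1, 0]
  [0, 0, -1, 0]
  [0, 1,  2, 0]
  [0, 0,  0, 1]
x^2 - 2*x + 1

The characteristic polynomial is χ_A(x) = (x - 1)^4, so the eigenvalues are known. The minimal polynomial is
  m_A(x) = Π_λ (x − λ)^{k_λ}
where k_λ is the size of the *largest* Jordan block for λ (equivalently, the smallest k with (A − λI)^k v = 0 for every generalised eigenvector v of λ).

  λ = 1: largest Jordan block has size 2, contributing (x − 1)^2

So m_A(x) = (x - 1)^2 = x^2 - 2*x + 1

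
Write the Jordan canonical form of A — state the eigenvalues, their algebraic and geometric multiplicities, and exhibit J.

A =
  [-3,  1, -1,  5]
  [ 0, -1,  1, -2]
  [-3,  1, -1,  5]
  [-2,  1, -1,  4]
J_1(-1) ⊕ J_2(0) ⊕ J_1(0)

The characteristic polynomial is
  det(x·I − A) = x^4 + x^3 = x^3*(x + 1)

Eigenvalues and multiplicities (the geometric multiplicity of λ is n − rank(A − λI), which equals the number of Jordan blocks for λ):
  λ = -1: algebraic multiplicity = 1, geometric multiplicity = 1
  λ = 0: algebraic multiplicity = 3, geometric multiplicity = 2

Determining the block sizes for each eigenvalue:
  λ = -1: one block (gm = 1), so the single block has size am = 1 → block sizes [1]
  λ = 0: 2 blocks summing to 3 forces exactly one block of size 2 and the rest size 1 → block sizes [2, 1]

Assembling the blocks gives a Jordan form
J =
  [-1, 0, 0, 0]
  [ 0, 0, 1, 0]
  [ 0, 0, 0, 0]
  [ 0, 0, 0, 0]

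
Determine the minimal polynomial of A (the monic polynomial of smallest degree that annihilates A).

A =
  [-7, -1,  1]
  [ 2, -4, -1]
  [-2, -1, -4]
x^2 + 10*x + 25

The characteristic polynomial is χ_A(x) = (x + 5)^3, so the eigenvalues are known. The minimal polynomial is
  m_A(x) = Π_λ (x − λ)^{k_λ}
where k_λ is the size of the *largest* Jordan block for λ (equivalently, the smallest k with (A − λI)^k v = 0 for every generalised eigenvector v of λ).

  λ = -5: largest Jordan block has size 2, contributing (x + 5)^2

So m_A(x) = (x + 5)^2 = x^2 + 10*x + 25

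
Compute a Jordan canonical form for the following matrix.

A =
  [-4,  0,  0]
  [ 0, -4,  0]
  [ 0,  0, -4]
J_1(-4) ⊕ J_1(-4) ⊕ J_1(-4)

The characteristic polynomial is
  det(x·I − A) = x^3 + 12*x^2 + 48*x + 64 = (x + 4)^3

Eigenvalues and multiplicities (the geometric multiplicity of λ is n − rank(A − λI), which equals the number of Jordan blocks for λ):
  λ = -4: algebraic multiplicity = 3, geometric multiplicity = 3

Determining the block sizes for each eigenvalue:
  λ = -4: gm = am = 3, so every block has size 1 → block sizes [1, 1, 1]

Assembling the blocks gives a Jordan form
J =
  [-4,  0,  0]
  [ 0, -4,  0]
  [ 0,  0, -4]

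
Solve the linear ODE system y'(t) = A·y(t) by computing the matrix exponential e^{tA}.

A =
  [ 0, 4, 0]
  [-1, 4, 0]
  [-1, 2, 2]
e^{tA} =
  [-2*t*exp(2*t) + exp(2*t), 4*t*exp(2*t), 0]
  [-t*exp(2*t), 2*t*exp(2*t) + exp(2*t), 0]
  [-t*exp(2*t), 2*t*exp(2*t), exp(2*t)]

Strategy: write A = P · J · P⁻¹ where J is a Jordan canonical form, so e^{tA} = P · e^{tJ} · P⁻¹, and e^{tJ} can be computed block-by-block.

A has Jordan form
J =
  [2, 1, 0]
  [0, 2, 0]
  [0, 0, 2]
(up to reordering of blocks).

Per-block formulas:
  For a 2×2 Jordan block J_2(2): exp(t · J_2(2)) = e^(2t)·(I + t·N), where N is the 2×2 nilpotent shift.
  For a 1×1 block at λ = 2: exp(t · [2]) = [e^(2t)].

After assembling e^{tJ} and conjugating by P, we get:

e^{tA} =
  [-2*t*exp(2*t) + exp(2*t), 4*t*exp(2*t), 0]
  [-t*exp(2*t), 2*t*exp(2*t) + exp(2*t), 0]
  [-t*exp(2*t), 2*t*exp(2*t), exp(2*t)]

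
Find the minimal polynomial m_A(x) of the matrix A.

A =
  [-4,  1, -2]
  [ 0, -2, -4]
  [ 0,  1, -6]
x^2 + 8*x + 16

The characteristic polynomial is χ_A(x) = (x + 4)^3, so the eigenvalues are known. The minimal polynomial is
  m_A(x) = Π_λ (x − λ)^{k_λ}
where k_λ is the size of the *largest* Jordan block for λ (equivalently, the smallest k with (A − λI)^k v = 0 for every generalised eigenvector v of λ).

  λ = -4: largest Jordan block has size 2, contributing (x + 4)^2

So m_A(x) = (x + 4)^2 = x^2 + 8*x + 16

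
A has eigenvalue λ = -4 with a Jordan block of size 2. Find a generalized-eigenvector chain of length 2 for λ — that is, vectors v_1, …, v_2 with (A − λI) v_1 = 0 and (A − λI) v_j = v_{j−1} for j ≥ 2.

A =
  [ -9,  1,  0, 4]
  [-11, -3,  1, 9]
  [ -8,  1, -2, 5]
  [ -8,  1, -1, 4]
A Jordan chain for λ = -4 of length 2:
v_1 = (1, 1, 1, 1)ᵀ
v_2 = (0, 1, 0, 0)ᵀ

Let N = A − (-4)·I. We want v_2 with N^2 v_2 = 0 but N^1 v_2 ≠ 0; then v_{j-1} := N · v_j for j = 2, …, 2.

Pick v_2 = (0, 1, 0, 0)ᵀ.
Then v_1 = N · v_2 = (1, 1, 1, 1)ᵀ.

Sanity check: (A − (-4)·I) v_1 = (0, 0, 0, 0)ᵀ = 0. ✓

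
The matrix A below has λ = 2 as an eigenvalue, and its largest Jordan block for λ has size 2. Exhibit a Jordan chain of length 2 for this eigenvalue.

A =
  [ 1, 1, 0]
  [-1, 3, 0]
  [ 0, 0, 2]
A Jordan chain for λ = 2 of length 2:
v_1 = (-1, -1, 0)ᵀ
v_2 = (1, 0, 0)ᵀ

Let N = A − (2)·I. We want v_2 with N^2 v_2 = 0 but N^1 v_2 ≠ 0; then v_{j-1} := N · v_j for j = 2, …, 2.

Pick v_2 = (1, 0, 0)ᵀ.
Then v_1 = N · v_2 = (-1, -1, 0)ᵀ.

Sanity check: (A − (2)·I) v_1 = (0, 0, 0)ᵀ = 0. ✓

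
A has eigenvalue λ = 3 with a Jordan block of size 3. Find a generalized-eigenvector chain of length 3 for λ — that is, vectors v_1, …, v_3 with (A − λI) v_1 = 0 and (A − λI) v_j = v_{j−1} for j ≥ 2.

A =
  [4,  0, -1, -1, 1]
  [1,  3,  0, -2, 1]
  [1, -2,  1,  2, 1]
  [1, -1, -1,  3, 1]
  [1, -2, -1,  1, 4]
A Jordan chain for λ = 3 of length 3:
v_1 = (1, 0, 0, 0, -1)ᵀ
v_2 = (0, 0, -2, -1, -2)ᵀ
v_3 = (0, 1, 0, 0, 0)ᵀ

Let N = A − (3)·I. We want v_3 with N^3 v_3 = 0 but N^2 v_3 ≠ 0; then v_{j-1} := N · v_j for j = 3, …, 2.

Pick v_3 = (0, 1, 0, 0, 0)ᵀ.
Then v_2 = N · v_3 = (0, 0, -2, -1, -2)ᵀ.
Then v_1 = N · v_2 = (1, 0, 0, 0, -1)ᵀ.

Sanity check: (A − (3)·I) v_1 = (0, 0, 0, 0, 0)ᵀ = 0. ✓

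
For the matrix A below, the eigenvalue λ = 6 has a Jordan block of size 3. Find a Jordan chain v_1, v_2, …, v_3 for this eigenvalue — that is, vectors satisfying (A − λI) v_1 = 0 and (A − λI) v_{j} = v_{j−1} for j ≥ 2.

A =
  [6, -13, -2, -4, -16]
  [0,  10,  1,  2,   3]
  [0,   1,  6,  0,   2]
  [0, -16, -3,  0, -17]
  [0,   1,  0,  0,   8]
A Jordan chain for λ = 6 of length 3:
v_1 = (-6, -12, 6, 12, 6)ᵀ
v_2 = (-13, 4, 1, -16, 1)ᵀ
v_3 = (0, 1, 0, 0, 0)ᵀ

Let N = A − (6)·I. We want v_3 with N^3 v_3 = 0 but N^2 v_3 ≠ 0; then v_{j-1} := N · v_j for j = 3, …, 2.

Pick v_3 = (0, 1, 0, 0, 0)ᵀ.
Then v_2 = N · v_3 = (-13, 4, 1, -16, 1)ᵀ.
Then v_1 = N · v_2 = (-6, -12, 6, 12, 6)ᵀ.

Sanity check: (A − (6)·I) v_1 = (0, 0, 0, 0, 0)ᵀ = 0. ✓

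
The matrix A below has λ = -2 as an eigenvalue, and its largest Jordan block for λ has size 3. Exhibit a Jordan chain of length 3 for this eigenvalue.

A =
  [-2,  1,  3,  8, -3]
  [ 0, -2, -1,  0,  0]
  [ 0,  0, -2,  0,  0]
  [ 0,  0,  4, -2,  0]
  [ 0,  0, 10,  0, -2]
A Jordan chain for λ = -2 of length 3:
v_1 = (1, 0, 0, 0, 0)ᵀ
v_2 = (3, -1, 0, 4, 10)ᵀ
v_3 = (0, 0, 1, 0, 0)ᵀ

Let N = A − (-2)·I. We want v_3 with N^3 v_3 = 0 but N^2 v_3 ≠ 0; then v_{j-1} := N · v_j for j = 3, …, 2.

Pick v_3 = (0, 0, 1, 0, 0)ᵀ.
Then v_2 = N · v_3 = (3, -1, 0, 4, 10)ᵀ.
Then v_1 = N · v_2 = (1, 0, 0, 0, 0)ᵀ.

Sanity check: (A − (-2)·I) v_1 = (0, 0, 0, 0, 0)ᵀ = 0. ✓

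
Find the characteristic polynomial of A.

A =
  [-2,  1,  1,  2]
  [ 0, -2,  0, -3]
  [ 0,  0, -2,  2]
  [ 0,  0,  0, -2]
x^4 + 8*x^3 + 24*x^2 + 32*x + 16

Expanding det(x·I − A) (e.g. by cofactor expansion or by noting that A is similar to its Jordan form J, which has the same characteristic polynomial as A) gives
  χ_A(x) = x^4 + 8*x^3 + 24*x^2 + 32*x + 16
which factors as (x + 2)^4. The eigenvalues (with algebraic multiplicities) are λ = -2 with multiplicity 4.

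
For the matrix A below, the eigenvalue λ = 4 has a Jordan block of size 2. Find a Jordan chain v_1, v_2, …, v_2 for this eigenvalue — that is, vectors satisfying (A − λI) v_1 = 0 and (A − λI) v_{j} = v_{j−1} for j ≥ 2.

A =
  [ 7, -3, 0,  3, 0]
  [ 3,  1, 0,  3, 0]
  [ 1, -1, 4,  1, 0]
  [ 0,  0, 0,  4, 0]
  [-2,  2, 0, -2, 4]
A Jordan chain for λ = 4 of length 2:
v_1 = (3, 3, 1, 0, -2)ᵀ
v_2 = (1, 0, 0, 0, 0)ᵀ

Let N = A − (4)·I. We want v_2 with N^2 v_2 = 0 but N^1 v_2 ≠ 0; then v_{j-1} := N · v_j for j = 2, …, 2.

Pick v_2 = (1, 0, 0, 0, 0)ᵀ.
Then v_1 = N · v_2 = (3, 3, 1, 0, -2)ᵀ.

Sanity check: (A − (4)·I) v_1 = (0, 0, 0, 0, 0)ᵀ = 0. ✓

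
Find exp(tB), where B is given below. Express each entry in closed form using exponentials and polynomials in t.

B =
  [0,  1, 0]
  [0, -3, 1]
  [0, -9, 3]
e^{tB} =
  [1, -3*t^2/2 + t, t^2/2]
  [0, 1 - 3*t, t]
  [0, -9*t, 3*t + 1]

Strategy: write B = P · J · P⁻¹ where J is a Jordan canonical form, so e^{tB} = P · e^{tJ} · P⁻¹, and e^{tJ} can be computed block-by-block.

B has Jordan form
J =
  [0, 1, 0]
  [0, 0, 1]
  [0, 0, 0]
(up to reordering of blocks).

Per-block formulas:
  For a 3×3 Jordan block J_3(0): exp(t · J_3(0)) = e^(0t)·(I + t·N + (t^2/2)·N^2), where N is the 3×3 nilpotent shift.

After assembling e^{tJ} and conjugating by P, we get:

e^{tB} =
  [1, -3*t^2/2 + t, t^2/2]
  [0, 1 - 3*t, t]
  [0, -9*t, 3*t + 1]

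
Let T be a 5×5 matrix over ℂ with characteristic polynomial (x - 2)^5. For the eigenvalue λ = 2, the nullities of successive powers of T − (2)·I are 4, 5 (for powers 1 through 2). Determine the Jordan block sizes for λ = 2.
Block sizes for λ = 2: [2, 1, 1, 1]

From the dimensions of kernels of powers, the number of Jordan blocks of size at least j is d_j − d_{j−1} where d_j = dim ker(N^j) (with d_0 = 0). Computing the differences gives [4, 1].
The number of blocks of size exactly k is (#blocks of size ≥ k) − (#blocks of size ≥ k + 1), so the partition is: 3 block(s) of size 1, 1 block(s) of size 2.
In nonincreasing order the block sizes are [2, 1, 1, 1].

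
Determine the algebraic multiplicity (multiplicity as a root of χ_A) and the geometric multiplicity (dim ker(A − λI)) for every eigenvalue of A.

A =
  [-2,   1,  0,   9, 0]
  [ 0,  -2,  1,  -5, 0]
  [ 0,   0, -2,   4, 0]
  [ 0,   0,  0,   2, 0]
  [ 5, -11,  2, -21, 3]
λ = -2: alg = 3, geom = 1; λ = 2: alg = 1, geom = 1; λ = 3: alg = 1, geom = 1

Step 1 — factor the characteristic polynomial to read off the algebraic multiplicities:
  χ_A(x) = (x - 3)*(x - 2)*(x + 2)^3

Step 2 — compute geometric multiplicities via the rank-nullity identity g(λ) = n − rank(A − λI):
  rank(A − (-2)·I) = 4, so dim ker(A − (-2)·I) = n − 4 = 1
  rank(A − (2)·I) = 4, so dim ker(A − (2)·I) = n − 4 = 1
  rank(A − (3)·I) = 4, so dim ker(A − (3)·I) = n − 4 = 1

Summary:
  λ = -2: algebraic multiplicity = 3, geometric multiplicity = 1
  λ = 2: algebraic multiplicity = 1, geometric multiplicity = 1
  λ = 3: algebraic multiplicity = 1, geometric multiplicity = 1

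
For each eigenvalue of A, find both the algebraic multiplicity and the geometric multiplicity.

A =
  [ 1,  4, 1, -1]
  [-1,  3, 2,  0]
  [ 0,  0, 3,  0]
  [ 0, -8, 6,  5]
λ = 3: alg = 4, geom = 2

Step 1 — factor the characteristic polynomial to read off the algebraic multiplicities:
  χ_A(x) = (x - 3)^4

Step 2 — compute geometric multiplicities via the rank-nullity identity g(λ) = n − rank(A − λI):
  rank(A − (3)·I) = 2, so dim ker(A − (3)·I) = n − 2 = 2

Summary:
  λ = 3: algebraic multiplicity = 4, geometric multiplicity = 2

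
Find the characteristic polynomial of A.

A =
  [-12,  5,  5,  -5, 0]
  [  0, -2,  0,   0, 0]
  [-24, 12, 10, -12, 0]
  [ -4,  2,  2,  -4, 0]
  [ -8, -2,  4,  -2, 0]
x^5 + 8*x^4 + 24*x^3 + 32*x^2 + 16*x

Expanding det(x·I − A) (e.g. by cofactor expansion or by noting that A is similar to its Jordan form J, which has the same characteristic polynomial as A) gives
  χ_A(x) = x^5 + 8*x^4 + 24*x^3 + 32*x^2 + 16*x
which factors as x*(x + 2)^4. The eigenvalues (with algebraic multiplicities) are λ = -2 with multiplicity 4, λ = 0 with multiplicity 1.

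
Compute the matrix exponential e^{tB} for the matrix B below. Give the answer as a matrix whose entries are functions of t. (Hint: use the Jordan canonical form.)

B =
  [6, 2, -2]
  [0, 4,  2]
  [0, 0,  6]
e^{tB} =
  [exp(6*t), exp(6*t) - exp(4*t), -exp(6*t) + exp(4*t)]
  [0, exp(4*t), exp(6*t) - exp(4*t)]
  [0, 0, exp(6*t)]

Strategy: write B = P · J · P⁻¹ where J is a Jordan canonical form, so e^{tB} = P · e^{tJ} · P⁻¹, and e^{tJ} can be computed block-by-block.

B has Jordan form
J =
  [4, 0, 0]
  [0, 6, 0]
  [0, 0, 6]
(up to reordering of blocks).

Per-block formulas:
  For a 1×1 block at λ = 6: exp(t · [6]) = [e^(6t)].
  For a 1×1 block at λ = 4: exp(t · [4]) = [e^(4t)].

After assembling e^{tJ} and conjugating by P, we get:

e^{tB} =
  [exp(6*t), exp(6*t) - exp(4*t), -exp(6*t) + exp(4*t)]
  [0, exp(4*t), exp(6*t) - exp(4*t)]
  [0, 0, exp(6*t)]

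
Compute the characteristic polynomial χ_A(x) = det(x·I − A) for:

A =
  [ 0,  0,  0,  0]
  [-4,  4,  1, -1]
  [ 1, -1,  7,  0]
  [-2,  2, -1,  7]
x^4 - 18*x^3 + 108*x^2 - 216*x

Expanding det(x·I − A) (e.g. by cofactor expansion or by noting that A is similar to its Jordan form J, which has the same characteristic polynomial as A) gives
  χ_A(x) = x^4 - 18*x^3 + 108*x^2 - 216*x
which factors as x*(x - 6)^3. The eigenvalues (with algebraic multiplicities) are λ = 0 with multiplicity 1, λ = 6 with multiplicity 3.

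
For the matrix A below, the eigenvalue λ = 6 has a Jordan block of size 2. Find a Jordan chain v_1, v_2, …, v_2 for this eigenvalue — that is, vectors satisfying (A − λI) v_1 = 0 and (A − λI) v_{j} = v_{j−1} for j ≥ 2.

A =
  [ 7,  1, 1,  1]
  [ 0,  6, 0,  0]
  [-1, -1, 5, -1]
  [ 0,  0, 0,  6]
A Jordan chain for λ = 6 of length 2:
v_1 = (1, 0, -1, 0)ᵀ
v_2 = (1, 0, 0, 0)ᵀ

Let N = A − (6)·I. We want v_2 with N^2 v_2 = 0 but N^1 v_2 ≠ 0; then v_{j-1} := N · v_j for j = 2, …, 2.

Pick v_2 = (1, 0, 0, 0)ᵀ.
Then v_1 = N · v_2 = (1, 0, -1, 0)ᵀ.

Sanity check: (A − (6)·I) v_1 = (0, 0, 0, 0)ᵀ = 0. ✓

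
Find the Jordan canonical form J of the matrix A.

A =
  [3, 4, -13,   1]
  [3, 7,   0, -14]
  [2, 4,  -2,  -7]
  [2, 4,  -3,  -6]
J_1(-1) ⊕ J_3(1)

The characteristic polynomial is
  det(x·I − A) = x^4 - 2*x^3 + 2*x - 1 = (x - 1)^3*(x + 1)

Eigenvalues and multiplicities (the geometric multiplicity of λ is n − rank(A − λI), which equals the number of Jordan blocks for λ):
  λ = -1: algebraic multiplicity = 1, geometric multiplicity = 1
  λ = 1: algebraic multiplicity = 3, geometric multiplicity = 1

Determining the block sizes for each eigenvalue:
  λ = -1: one block (gm = 1), so the single block has size am = 1 → block sizes [1]
  λ = 1: one block (gm = 1), so the single block has size am = 3 → block sizes [3]

Assembling the blocks gives a Jordan form
J =
  [-1, 0, 0, 0]
  [ 0, 1, 1, 0]
  [ 0, 0, 1, 1]
  [ 0, 0, 0, 1]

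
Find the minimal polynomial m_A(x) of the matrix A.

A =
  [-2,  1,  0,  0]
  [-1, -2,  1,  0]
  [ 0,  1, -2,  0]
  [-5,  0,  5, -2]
x^3 + 6*x^2 + 12*x + 8

The characteristic polynomial is χ_A(x) = (x + 2)^4, so the eigenvalues are known. The minimal polynomial is
  m_A(x) = Π_λ (x − λ)^{k_λ}
where k_λ is the size of the *largest* Jordan block for λ (equivalently, the smallest k with (A − λI)^k v = 0 for every generalised eigenvector v of λ).

  λ = -2: largest Jordan block has size 3, contributing (x + 2)^3

So m_A(x) = (x + 2)^3 = x^3 + 6*x^2 + 12*x + 8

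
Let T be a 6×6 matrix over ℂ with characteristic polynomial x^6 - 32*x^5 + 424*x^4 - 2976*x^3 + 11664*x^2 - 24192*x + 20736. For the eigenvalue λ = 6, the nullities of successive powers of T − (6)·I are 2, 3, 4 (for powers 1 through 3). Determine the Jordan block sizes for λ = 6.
Block sizes for λ = 6: [3, 1]

From the dimensions of kernels of powers, the number of Jordan blocks of size at least j is d_j − d_{j−1} where d_j = dim ker(N^j) (with d_0 = 0). Computing the differences gives [2, 1, 1].
The number of blocks of size exactly k is (#blocks of size ≥ k) − (#blocks of size ≥ k + 1), so the partition is: 1 block(s) of size 1, 1 block(s) of size 3.
In nonincreasing order the block sizes are [3, 1].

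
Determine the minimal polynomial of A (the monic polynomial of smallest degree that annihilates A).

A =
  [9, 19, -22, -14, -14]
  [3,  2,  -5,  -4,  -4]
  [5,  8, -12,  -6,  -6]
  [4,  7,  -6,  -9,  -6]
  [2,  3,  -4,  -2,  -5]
x^3 + 9*x^2 + 27*x + 27

The characteristic polynomial is χ_A(x) = (x + 3)^5, so the eigenvalues are known. The minimal polynomial is
  m_A(x) = Π_λ (x − λ)^{k_λ}
where k_λ is the size of the *largest* Jordan block for λ (equivalently, the smallest k with (A − λI)^k v = 0 for every generalised eigenvector v of λ).

  λ = -3: largest Jordan block has size 3, contributing (x + 3)^3

So m_A(x) = (x + 3)^3 = x^3 + 9*x^2 + 27*x + 27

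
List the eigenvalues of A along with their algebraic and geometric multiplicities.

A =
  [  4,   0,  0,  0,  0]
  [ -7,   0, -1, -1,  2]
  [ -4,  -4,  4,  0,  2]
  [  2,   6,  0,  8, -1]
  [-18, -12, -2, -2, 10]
λ = 4: alg = 2, geom = 2; λ = 6: alg = 3, geom = 1

Step 1 — factor the characteristic polynomial to read off the algebraic multiplicities:
  χ_A(x) = (x - 6)^3*(x - 4)^2

Step 2 — compute geometric multiplicities via the rank-nullity identity g(λ) = n − rank(A − λI):
  rank(A − (4)·I) = 3, so dim ker(A − (4)·I) = n − 3 = 2
  rank(A − (6)·I) = 4, so dim ker(A − (6)·I) = n − 4 = 1

Summary:
  λ = 4: algebraic multiplicity = 2, geometric multiplicity = 2
  λ = 6: algebraic multiplicity = 3, geometric multiplicity = 1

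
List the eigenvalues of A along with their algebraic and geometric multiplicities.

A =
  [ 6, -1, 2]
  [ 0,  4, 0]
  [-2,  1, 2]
λ = 4: alg = 3, geom = 2

Step 1 — factor the characteristic polynomial to read off the algebraic multiplicities:
  χ_A(x) = (x - 4)^3

Step 2 — compute geometric multiplicities via the rank-nullity identity g(λ) = n − rank(A − λI):
  rank(A − (4)·I) = 1, so dim ker(A − (4)·I) = n − 1 = 2

Summary:
  λ = 4: algebraic multiplicity = 3, geometric multiplicity = 2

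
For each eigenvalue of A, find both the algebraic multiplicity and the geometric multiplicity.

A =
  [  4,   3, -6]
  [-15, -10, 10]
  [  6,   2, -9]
λ = -5: alg = 3, geom = 2

Step 1 — factor the characteristic polynomial to read off the algebraic multiplicities:
  χ_A(x) = (x + 5)^3

Step 2 — compute geometric multiplicities via the rank-nullity identity g(λ) = n − rank(A − λI):
  rank(A − (-5)·I) = 1, so dim ker(A − (-5)·I) = n − 1 = 2

Summary:
  λ = -5: algebraic multiplicity = 3, geometric multiplicity = 2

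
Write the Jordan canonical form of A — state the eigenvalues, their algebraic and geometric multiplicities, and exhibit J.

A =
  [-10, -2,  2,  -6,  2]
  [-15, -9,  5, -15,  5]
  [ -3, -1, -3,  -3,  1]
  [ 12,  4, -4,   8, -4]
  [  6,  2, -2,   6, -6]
J_2(-4) ⊕ J_1(-4) ⊕ J_1(-4) ⊕ J_1(-4)

The characteristic polynomial is
  det(x·I − A) = x^5 + 20*x^4 + 160*x^3 + 640*x^2 + 1280*x + 1024 = (x + 4)^5

Eigenvalues and multiplicities (the geometric multiplicity of λ is n − rank(A − λI), which equals the number of Jordan blocks for λ):
  λ = -4: algebraic multiplicity = 5, geometric multiplicity = 4

Determining the block sizes for each eigenvalue:
  λ = -4: 4 blocks summing to 5 forces exactly one block of size 2 and the rest size 1 → block sizes [2, 1, 1, 1]

Assembling the blocks gives a Jordan form
J =
  [-4,  1,  0,  0,  0]
  [ 0, -4,  0,  0,  0]
  [ 0,  0, -4,  0,  0]
  [ 0,  0,  0, -4,  0]
  [ 0,  0,  0,  0, -4]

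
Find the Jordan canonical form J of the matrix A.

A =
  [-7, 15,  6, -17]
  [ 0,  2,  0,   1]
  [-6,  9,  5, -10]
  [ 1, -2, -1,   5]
J_1(-1) ⊕ J_3(2)

The characteristic polynomial is
  det(x·I − A) = x^4 - 5*x^3 + 6*x^2 + 4*x - 8 = (x - 2)^3*(x + 1)

Eigenvalues and multiplicities (the geometric multiplicity of λ is n − rank(A − λI), which equals the number of Jordan blocks for λ):
  λ = -1: algebraic multiplicity = 1, geometric multiplicity = 1
  λ = 2: algebraic multiplicity = 3, geometric multiplicity = 1

Determining the block sizes for each eigenvalue:
  λ = -1: one block (gm = 1), so the single block has size am = 1 → block sizes [1]
  λ = 2: one block (gm = 1), so the single block has size am = 3 → block sizes [3]

Assembling the blocks gives a Jordan form
J =
  [-1, 0, 0, 0]
  [ 0, 2, 1, 0]
  [ 0, 0, 2, 1]
  [ 0, 0, 0, 2]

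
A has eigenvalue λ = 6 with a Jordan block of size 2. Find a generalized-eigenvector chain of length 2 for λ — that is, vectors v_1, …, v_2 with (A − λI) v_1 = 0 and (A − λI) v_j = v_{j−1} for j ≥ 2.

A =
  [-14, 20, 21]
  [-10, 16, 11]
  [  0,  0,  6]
A Jordan chain for λ = 6 of length 2:
v_1 = (1, 1, 0)ᵀ
v_2 = (1, 0, 1)ᵀ

Let N = A − (6)·I. We want v_2 with N^2 v_2 = 0 but N^1 v_2 ≠ 0; then v_{j-1} := N · v_j for j = 2, …, 2.

Pick v_2 = (1, 0, 1)ᵀ.
Then v_1 = N · v_2 = (1, 1, 0)ᵀ.

Sanity check: (A − (6)·I) v_1 = (0, 0, 0)ᵀ = 0. ✓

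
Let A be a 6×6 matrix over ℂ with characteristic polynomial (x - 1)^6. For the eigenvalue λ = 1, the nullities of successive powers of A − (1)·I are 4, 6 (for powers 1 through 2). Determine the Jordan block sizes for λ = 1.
Block sizes for λ = 1: [2, 2, 1, 1]

From the dimensions of kernels of powers, the number of Jordan blocks of size at least j is d_j − d_{j−1} where d_j = dim ker(N^j) (with d_0 = 0). Computing the differences gives [4, 2].
The number of blocks of size exactly k is (#blocks of size ≥ k) − (#blocks of size ≥ k + 1), so the partition is: 2 block(s) of size 1, 2 block(s) of size 2.
In nonincreasing order the block sizes are [2, 2, 1, 1].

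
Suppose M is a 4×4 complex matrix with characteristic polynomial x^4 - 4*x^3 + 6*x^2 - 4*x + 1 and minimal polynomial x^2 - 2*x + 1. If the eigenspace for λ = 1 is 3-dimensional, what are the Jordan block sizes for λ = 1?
Block sizes for λ = 1: [2, 1, 1]

Step 1 — from the characteristic polynomial, algebraic multiplicity of λ = 1 is 4. From dim ker(M − (1)·I) = 3, there are exactly 3 Jordan blocks for λ = 1.
Step 2 — from the minimal polynomial, the factor (x − 1)^2 tells us the largest block for λ = 1 has size 2.
Step 3 — with total size 4, 3 blocks, and largest block 2, the block sizes (in nonincreasing order) are [2, 1, 1].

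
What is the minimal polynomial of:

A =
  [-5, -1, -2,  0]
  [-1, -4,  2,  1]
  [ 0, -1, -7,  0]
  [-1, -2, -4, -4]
x^3 + 15*x^2 + 75*x + 125

The characteristic polynomial is χ_A(x) = (x + 5)^4, so the eigenvalues are known. The minimal polynomial is
  m_A(x) = Π_λ (x − λ)^{k_λ}
where k_λ is the size of the *largest* Jordan block for λ (equivalently, the smallest k with (A − λI)^k v = 0 for every generalised eigenvector v of λ).

  λ = -5: largest Jordan block has size 3, contributing (x + 5)^3

So m_A(x) = (x + 5)^3 = x^3 + 15*x^2 + 75*x + 125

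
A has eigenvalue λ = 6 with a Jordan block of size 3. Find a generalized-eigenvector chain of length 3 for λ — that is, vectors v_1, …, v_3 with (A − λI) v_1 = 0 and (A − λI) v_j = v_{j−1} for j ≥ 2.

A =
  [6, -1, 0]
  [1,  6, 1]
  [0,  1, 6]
A Jordan chain for λ = 6 of length 3:
v_1 = (-1, 0, 1)ᵀ
v_2 = (0, 1, 0)ᵀ
v_3 = (1, 0, 0)ᵀ

Let N = A − (6)·I. We want v_3 with N^3 v_3 = 0 but N^2 v_3 ≠ 0; then v_{j-1} := N · v_j for j = 3, …, 2.

Pick v_3 = (1, 0, 0)ᵀ.
Then v_2 = N · v_3 = (0, 1, 0)ᵀ.
Then v_1 = N · v_2 = (-1, 0, 1)ᵀ.

Sanity check: (A − (6)·I) v_1 = (0, 0, 0)ᵀ = 0. ✓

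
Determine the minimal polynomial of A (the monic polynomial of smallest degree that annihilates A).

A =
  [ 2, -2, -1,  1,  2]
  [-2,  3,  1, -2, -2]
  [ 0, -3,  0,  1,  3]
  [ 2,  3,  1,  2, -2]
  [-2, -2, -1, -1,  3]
x^3 - 6*x^2 + 12*x - 8

The characteristic polynomial is χ_A(x) = (x - 2)^5, so the eigenvalues are known. The minimal polynomial is
  m_A(x) = Π_λ (x − λ)^{k_λ}
where k_λ is the size of the *largest* Jordan block for λ (equivalently, the smallest k with (A − λI)^k v = 0 for every generalised eigenvector v of λ).

  λ = 2: largest Jordan block has size 3, contributing (x − 2)^3

So m_A(x) = (x - 2)^3 = x^3 - 6*x^2 + 12*x - 8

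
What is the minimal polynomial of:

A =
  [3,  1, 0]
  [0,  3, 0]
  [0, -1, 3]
x^2 - 6*x + 9

The characteristic polynomial is χ_A(x) = (x - 3)^3, so the eigenvalues are known. The minimal polynomial is
  m_A(x) = Π_λ (x − λ)^{k_λ}
where k_λ is the size of the *largest* Jordan block for λ (equivalently, the smallest k with (A − λI)^k v = 0 for every generalised eigenvector v of λ).

  λ = 3: largest Jordan block has size 2, contributing (x − 3)^2

So m_A(x) = (x - 3)^2 = x^2 - 6*x + 9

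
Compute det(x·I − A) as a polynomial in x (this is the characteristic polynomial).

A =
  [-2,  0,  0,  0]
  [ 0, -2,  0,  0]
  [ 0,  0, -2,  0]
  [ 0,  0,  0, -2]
x^4 + 8*x^3 + 24*x^2 + 32*x + 16

Expanding det(x·I − A) (e.g. by cofactor expansion or by noting that A is similar to its Jordan form J, which has the same characteristic polynomial as A) gives
  χ_A(x) = x^4 + 8*x^3 + 24*x^2 + 32*x + 16
which factors as (x + 2)^4. The eigenvalues (with algebraic multiplicities) are λ = -2 with multiplicity 4.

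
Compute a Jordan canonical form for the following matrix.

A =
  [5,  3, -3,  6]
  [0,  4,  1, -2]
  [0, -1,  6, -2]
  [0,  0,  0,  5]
J_2(5) ⊕ J_1(5) ⊕ J_1(5)

The characteristic polynomial is
  det(x·I − A) = x^4 - 20*x^3 + 150*x^2 - 500*x + 625 = (x - 5)^4

Eigenvalues and multiplicities (the geometric multiplicity of λ is n − rank(A − λI), which equals the number of Jordan blocks for λ):
  λ = 5: algebraic multiplicity = 4, geometric multiplicity = 3

Determining the block sizes for each eigenvalue:
  λ = 5: 3 blocks summing to 4 forces exactly one block of size 2 and the rest size 1 → block sizes [2, 1, 1]

Assembling the blocks gives a Jordan form
J =
  [5, 1, 0, 0]
  [0, 5, 0, 0]
  [0, 0, 5, 0]
  [0, 0, 0, 5]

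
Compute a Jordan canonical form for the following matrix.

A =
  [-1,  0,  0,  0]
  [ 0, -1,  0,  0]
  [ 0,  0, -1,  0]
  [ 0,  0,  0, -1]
J_1(-1) ⊕ J_1(-1) ⊕ J_1(-1) ⊕ J_1(-1)

The characteristic polynomial is
  det(x·I − A) = x^4 + 4*x^3 + 6*x^2 + 4*x + 1 = (x + 1)^4

Eigenvalues and multiplicities (the geometric multiplicity of λ is n − rank(A − λI), which equals the number of Jordan blocks for λ):
  λ = -1: algebraic multiplicity = 4, geometric multiplicity = 4

Determining the block sizes for each eigenvalue:
  λ = -1: gm = am = 4, so every block has size 1 → block sizes [1, 1, 1, 1]

Assembling the blocks gives a Jordan form
J =
  [-1,  0,  0,  0]
  [ 0, -1,  0,  0]
  [ 0,  0, -1,  0]
  [ 0,  0,  0, -1]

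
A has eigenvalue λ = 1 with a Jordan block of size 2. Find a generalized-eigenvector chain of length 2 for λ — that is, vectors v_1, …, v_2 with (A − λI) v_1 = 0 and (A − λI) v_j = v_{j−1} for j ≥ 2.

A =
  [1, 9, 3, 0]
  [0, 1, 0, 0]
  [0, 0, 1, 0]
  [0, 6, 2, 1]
A Jordan chain for λ = 1 of length 2:
v_1 = (9, 0, 0, 6)ᵀ
v_2 = (0, 1, 0, 0)ᵀ

Let N = A − (1)·I. We want v_2 with N^2 v_2 = 0 but N^1 v_2 ≠ 0; then v_{j-1} := N · v_j for j = 2, …, 2.

Pick v_2 = (0, 1, 0, 0)ᵀ.
Then v_1 = N · v_2 = (9, 0, 0, 6)ᵀ.

Sanity check: (A − (1)·I) v_1 = (0, 0, 0, 0)ᵀ = 0. ✓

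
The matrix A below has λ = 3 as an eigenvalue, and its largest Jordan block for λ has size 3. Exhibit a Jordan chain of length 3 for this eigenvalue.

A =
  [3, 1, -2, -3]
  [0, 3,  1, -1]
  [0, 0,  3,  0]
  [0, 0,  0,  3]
A Jordan chain for λ = 3 of length 3:
v_1 = (1, 0, 0, 0)ᵀ
v_2 = (-2, 1, 0, 0)ᵀ
v_3 = (0, 0, 1, 0)ᵀ

Let N = A − (3)·I. We want v_3 with N^3 v_3 = 0 but N^2 v_3 ≠ 0; then v_{j-1} := N · v_j for j = 3, …, 2.

Pick v_3 = (0, 0, 1, 0)ᵀ.
Then v_2 = N · v_3 = (-2, 1, 0, 0)ᵀ.
Then v_1 = N · v_2 = (1, 0, 0, 0)ᵀ.

Sanity check: (A − (3)·I) v_1 = (0, 0, 0, 0)ᵀ = 0. ✓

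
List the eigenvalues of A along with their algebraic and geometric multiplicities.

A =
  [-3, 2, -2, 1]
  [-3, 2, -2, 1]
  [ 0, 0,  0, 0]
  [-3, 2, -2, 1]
λ = 0: alg = 4, geom = 3

Step 1 — factor the characteristic polynomial to read off the algebraic multiplicities:
  χ_A(x) = x^4

Step 2 — compute geometric multiplicities via the rank-nullity identity g(λ) = n − rank(A − λI):
  rank(A − (0)·I) = 1, so dim ker(A − (0)·I) = n − 1 = 3

Summary:
  λ = 0: algebraic multiplicity = 4, geometric multiplicity = 3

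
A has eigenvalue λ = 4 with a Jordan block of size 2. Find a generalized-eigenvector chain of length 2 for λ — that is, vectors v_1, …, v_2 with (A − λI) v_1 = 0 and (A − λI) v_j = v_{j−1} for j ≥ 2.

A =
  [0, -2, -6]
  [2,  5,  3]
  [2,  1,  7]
A Jordan chain for λ = 4 of length 2:
v_1 = (-4, 2, 2)ᵀ
v_2 = (1, 0, 0)ᵀ

Let N = A − (4)·I. We want v_2 with N^2 v_2 = 0 but N^1 v_2 ≠ 0; then v_{j-1} := N · v_j for j = 2, …, 2.

Pick v_2 = (1, 0, 0)ᵀ.
Then v_1 = N · v_2 = (-4, 2, 2)ᵀ.

Sanity check: (A − (4)·I) v_1 = (0, 0, 0)ᵀ = 0. ✓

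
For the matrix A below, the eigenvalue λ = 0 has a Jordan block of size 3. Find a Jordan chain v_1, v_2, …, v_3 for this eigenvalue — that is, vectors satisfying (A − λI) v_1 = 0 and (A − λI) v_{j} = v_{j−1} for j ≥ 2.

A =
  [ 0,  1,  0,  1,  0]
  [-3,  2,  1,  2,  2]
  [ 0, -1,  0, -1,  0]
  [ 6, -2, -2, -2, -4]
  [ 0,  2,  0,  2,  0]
A Jordan chain for λ = 0 of length 3:
v_1 = (3, 6, -3, -6, 6)ᵀ
v_2 = (0, -3, 0, 6, 0)ᵀ
v_3 = (1, 0, 0, 0, 0)ᵀ

Let N = A − (0)·I. We want v_3 with N^3 v_3 = 0 but N^2 v_3 ≠ 0; then v_{j-1} := N · v_j for j = 3, …, 2.

Pick v_3 = (1, 0, 0, 0, 0)ᵀ.
Then v_2 = N · v_3 = (0, -3, 0, 6, 0)ᵀ.
Then v_1 = N · v_2 = (3, 6, -3, -6, 6)ᵀ.

Sanity check: (A − (0)·I) v_1 = (0, 0, 0, 0, 0)ᵀ = 0. ✓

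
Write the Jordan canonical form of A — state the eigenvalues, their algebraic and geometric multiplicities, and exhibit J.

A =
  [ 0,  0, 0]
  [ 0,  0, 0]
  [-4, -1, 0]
J_2(0) ⊕ J_1(0)

The characteristic polynomial is
  det(x·I − A) = x^3

Eigenvalues and multiplicities (the geometric multiplicity of λ is n − rank(A − λI), which equals the number of Jordan blocks for λ):
  λ = 0: algebraic multiplicity = 3, geometric multiplicity = 2

Determining the block sizes for each eigenvalue:
  λ = 0: 2 blocks summing to 3 forces exactly one block of size 2 and the rest size 1 → block sizes [2, 1]

Assembling the blocks gives a Jordan form
J =
  [0, 1, 0]
  [0, 0, 0]
  [0, 0, 0]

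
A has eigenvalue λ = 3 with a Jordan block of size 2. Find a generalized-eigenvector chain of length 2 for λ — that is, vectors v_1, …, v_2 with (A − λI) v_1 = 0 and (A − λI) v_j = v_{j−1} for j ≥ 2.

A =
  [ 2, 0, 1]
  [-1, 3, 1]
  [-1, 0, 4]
A Jordan chain for λ = 3 of length 2:
v_1 = (-1, -1, -1)ᵀ
v_2 = (1, 0, 0)ᵀ

Let N = A − (3)·I. We want v_2 with N^2 v_2 = 0 but N^1 v_2 ≠ 0; then v_{j-1} := N · v_j for j = 2, …, 2.

Pick v_2 = (1, 0, 0)ᵀ.
Then v_1 = N · v_2 = (-1, -1, -1)ᵀ.

Sanity check: (A − (3)·I) v_1 = (0, 0, 0)ᵀ = 0. ✓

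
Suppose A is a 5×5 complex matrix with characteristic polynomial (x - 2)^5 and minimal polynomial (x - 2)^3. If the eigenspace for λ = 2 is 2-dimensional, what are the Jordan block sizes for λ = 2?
Block sizes for λ = 2: [3, 2]

Step 1 — from the characteristic polynomial, algebraic multiplicity of λ = 2 is 5. From dim ker(A − (2)·I) = 2, there are exactly 2 Jordan blocks for λ = 2.
Step 2 — from the minimal polynomial, the factor (x − 2)^3 tells us the largest block for λ = 2 has size 3.
Step 3 — with total size 5, 2 blocks, and largest block 3, the block sizes (in nonincreasing order) are [3, 2].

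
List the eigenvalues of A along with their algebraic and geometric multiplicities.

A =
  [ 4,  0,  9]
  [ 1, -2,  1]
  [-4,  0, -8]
λ = -2: alg = 3, geom = 1

Step 1 — factor the characteristic polynomial to read off the algebraic multiplicities:
  χ_A(x) = (x + 2)^3

Step 2 — compute geometric multiplicities via the rank-nullity identity g(λ) = n − rank(A − λI):
  rank(A − (-2)·I) = 2, so dim ker(A − (-2)·I) = n − 2 = 1

Summary:
  λ = -2: algebraic multiplicity = 3, geometric multiplicity = 1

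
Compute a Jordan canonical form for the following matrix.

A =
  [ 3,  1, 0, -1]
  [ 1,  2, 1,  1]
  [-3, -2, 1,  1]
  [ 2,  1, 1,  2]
J_2(2) ⊕ J_2(2)

The characteristic polynomial is
  det(x·I − A) = x^4 - 8*x^3 + 24*x^2 - 32*x + 16 = (x - 2)^4

Eigenvalues and multiplicities (the geometric multiplicity of λ is n − rank(A − λI), which equals the number of Jordan blocks for λ):
  λ = 2: algebraic multiplicity = 4, geometric multiplicity = 2

Determining the block sizes for each eigenvalue:
  λ = 2: with am = 4 and gm = 2, the partition is not yet determined (e.g. several partitions of 4 into 2 parts exist). Let N = A − (2)·I. Computing rank(N^1) = 2, rank(N^2) = 0; the number of blocks of size ≥ j is rank(N^{j−1}) − rank(N^j), giving [2, 2]. So we have 2 block(s) of size 2 → block sizes [2, 2]

Assembling the blocks gives a Jordan form
J =
  [2, 1, 0, 0]
  [0, 2, 0, 0]
  [0, 0, 2, 1]
  [0, 0, 0, 2]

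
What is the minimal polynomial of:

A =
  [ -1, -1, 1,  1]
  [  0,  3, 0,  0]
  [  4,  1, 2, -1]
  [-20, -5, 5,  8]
x^2 - 6*x + 9

The characteristic polynomial is χ_A(x) = (x - 3)^4, so the eigenvalues are known. The minimal polynomial is
  m_A(x) = Π_λ (x − λ)^{k_λ}
where k_λ is the size of the *largest* Jordan block for λ (equivalently, the smallest k with (A − λI)^k v = 0 for every generalised eigenvector v of λ).

  λ = 3: largest Jordan block has size 2, contributing (x − 3)^2

So m_A(x) = (x - 3)^2 = x^2 - 6*x + 9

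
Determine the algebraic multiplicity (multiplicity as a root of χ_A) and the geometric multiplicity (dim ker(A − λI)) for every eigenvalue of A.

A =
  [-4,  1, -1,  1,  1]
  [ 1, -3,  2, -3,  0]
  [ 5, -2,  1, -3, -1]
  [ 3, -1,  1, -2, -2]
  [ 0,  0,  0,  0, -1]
λ = -3: alg = 2, geom = 1; λ = -1: alg = 3, geom = 1

Step 1 — factor the characteristic polynomial to read off the algebraic multiplicities:
  χ_A(x) = (x + 1)^3*(x + 3)^2

Step 2 — compute geometric multiplicities via the rank-nullity identity g(λ) = n − rank(A − λI):
  rank(A − (-3)·I) = 4, so dim ker(A − (-3)·I) = n − 4 = 1
  rank(A − (-1)·I) = 4, so dim ker(A − (-1)·I) = n − 4 = 1

Summary:
  λ = -3: algebraic multiplicity = 2, geometric multiplicity = 1
  λ = -1: algebraic multiplicity = 3, geometric multiplicity = 1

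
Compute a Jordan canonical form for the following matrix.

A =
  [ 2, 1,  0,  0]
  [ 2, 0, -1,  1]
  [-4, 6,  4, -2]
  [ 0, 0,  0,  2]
J_3(2) ⊕ J_1(2)

The characteristic polynomial is
  det(x·I − A) = x^4 - 8*x^3 + 24*x^2 - 32*x + 16 = (x - 2)^4

Eigenvalues and multiplicities (the geometric multiplicity of λ is n − rank(A − λI), which equals the number of Jordan blocks for λ):
  λ = 2: algebraic multiplicity = 4, geometric multiplicity = 2

Determining the block sizes for each eigenvalue:
  λ = 2: with am = 4 and gm = 2, the partition is not yet determined (e.g. several partitions of 4 into 2 parts exist). Let N = A − (2)·I. Computing rank(N^1) = 2, rank(N^2) = 1, rank(N^3) = 0; the number of blocks of size ≥ j is rank(N^{j−1}) − rank(N^j), giving [2, 1, 1]. So we have 1 block(s) of size 3, 1 block(s) of size 1 → block sizes [3, 1]

Assembling the blocks gives a Jordan form
J =
  [2, 1, 0, 0]
  [0, 2, 1, 0]
  [0, 0, 2, 0]
  [0, 0, 0, 2]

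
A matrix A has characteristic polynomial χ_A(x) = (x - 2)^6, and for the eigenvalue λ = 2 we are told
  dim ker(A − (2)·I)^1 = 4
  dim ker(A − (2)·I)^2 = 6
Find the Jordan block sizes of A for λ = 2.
Block sizes for λ = 2: [2, 2, 1, 1]

From the dimensions of kernels of powers, the number of Jordan blocks of size at least j is d_j − d_{j−1} where d_j = dim ker(N^j) (with d_0 = 0). Computing the differences gives [4, 2].
The number of blocks of size exactly k is (#blocks of size ≥ k) − (#blocks of size ≥ k + 1), so the partition is: 2 block(s) of size 1, 2 block(s) of size 2.
In nonincreasing order the block sizes are [2, 2, 1, 1].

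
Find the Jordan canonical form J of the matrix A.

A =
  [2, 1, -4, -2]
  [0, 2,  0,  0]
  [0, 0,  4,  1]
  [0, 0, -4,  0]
J_2(2) ⊕ J_2(2)

The characteristic polynomial is
  det(x·I − A) = x^4 - 8*x^3 + 24*x^2 - 32*x + 16 = (x - 2)^4

Eigenvalues and multiplicities (the geometric multiplicity of λ is n − rank(A − λI), which equals the number of Jordan blocks for λ):
  λ = 2: algebraic multiplicity = 4, geometric multiplicity = 2

Determining the block sizes for each eigenvalue:
  λ = 2: with am = 4 and gm = 2, the partition is not yet determined (e.g. several partitions of 4 into 2 parts exist). Let N = A − (2)·I. Computing rank(N^1) = 2, rank(N^2) = 0; the number of blocks of size ≥ j is rank(N^{j−1}) − rank(N^j), giving [2, 2]. So we have 2 block(s) of size 2 → block sizes [2, 2]

Assembling the blocks gives a Jordan form
J =
  [2, 1, 0, 0]
  [0, 2, 0, 0]
  [0, 0, 2, 1]
  [0, 0, 0, 2]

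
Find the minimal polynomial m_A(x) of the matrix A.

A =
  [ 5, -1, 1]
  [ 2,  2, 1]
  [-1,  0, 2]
x^3 - 9*x^2 + 27*x - 27

The characteristic polynomial is χ_A(x) = (x - 3)^3, so the eigenvalues are known. The minimal polynomial is
  m_A(x) = Π_λ (x − λ)^{k_λ}
where k_λ is the size of the *largest* Jordan block for λ (equivalently, the smallest k with (A − λI)^k v = 0 for every generalised eigenvector v of λ).

  λ = 3: largest Jordan block has size 3, contributing (x − 3)^3

So m_A(x) = (x - 3)^3 = x^3 - 9*x^2 + 27*x - 27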